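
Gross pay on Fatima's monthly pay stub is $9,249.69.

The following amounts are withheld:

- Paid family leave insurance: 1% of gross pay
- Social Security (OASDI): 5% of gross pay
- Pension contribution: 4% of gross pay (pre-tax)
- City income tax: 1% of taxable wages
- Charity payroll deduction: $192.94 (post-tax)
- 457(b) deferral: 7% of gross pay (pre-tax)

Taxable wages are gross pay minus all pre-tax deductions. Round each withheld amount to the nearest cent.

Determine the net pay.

457(b) deferral: $9,249.69 × 0.07 = $647.48
Pension contribution: $9,249.69 × 0.04 = $369.99
Pre-tax total = $647.48 + $369.99 = $1,017.47
Taxable wages = $9,249.69 − $1,017.47 = $8,232.22
City income tax: $8,232.22 × 0.01 = $82.32
Social Security (OASDI): $9,249.69 × 0.05 = $462.48
Paid family leave insurance: $9,249.69 × 0.01 = $92.50
Charity payroll deduction: $192.94
Total deductions = $647.48 + $369.99 + $82.32 + $462.48 + $92.50 + $192.94 = $1,847.71
Net pay = $9,249.69 − $1,847.71 = $7,401.98

$7,401.98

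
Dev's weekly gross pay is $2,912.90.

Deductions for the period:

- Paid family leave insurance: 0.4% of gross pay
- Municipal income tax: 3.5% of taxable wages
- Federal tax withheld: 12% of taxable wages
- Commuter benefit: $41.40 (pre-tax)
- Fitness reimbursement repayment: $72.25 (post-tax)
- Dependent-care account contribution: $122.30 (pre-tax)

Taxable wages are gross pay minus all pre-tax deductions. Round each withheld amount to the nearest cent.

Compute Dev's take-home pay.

$2,239.18

Commuter benefit: $41.40
Dependent-care account contribution: $122.30
Pre-tax total = $41.40 + $122.30 = $163.70
Taxable wages = $2,912.90 − $163.70 = $2,749.20
Municipal income tax: $2,749.20 × 0.035 = $96.22
Federal tax withheld: $2,749.20 × 0.12 = $329.90
Paid family leave insurance: $2,912.90 × 0.004 = $11.65
Fitness reimbursement repayment: $72.25
Total deductions = $41.40 + $122.30 + $96.22 + $329.90 + $11.65 + $72.25 = $673.72
Net pay = $2,912.90 − $673.72 = $2,239.18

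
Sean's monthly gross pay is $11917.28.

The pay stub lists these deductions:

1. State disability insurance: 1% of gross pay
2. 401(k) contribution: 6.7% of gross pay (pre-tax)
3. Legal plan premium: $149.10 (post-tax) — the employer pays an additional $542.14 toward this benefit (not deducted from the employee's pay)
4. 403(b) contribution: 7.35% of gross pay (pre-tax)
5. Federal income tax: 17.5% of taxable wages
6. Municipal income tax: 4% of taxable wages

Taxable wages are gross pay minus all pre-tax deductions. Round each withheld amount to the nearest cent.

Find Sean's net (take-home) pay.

403(b) contribution: $11917.28 × 0.0735 = $875.92
401(k) contribution: $11917.28 × 0.067 = $798.46
Pre-tax total = $875.92 + $798.46 = $1674.38
Taxable wages = $11917.28 − $1674.38 = $10242.90
Federal income tax: $10242.90 × 0.175 = $1792.51
Municipal income tax: $10242.90 × 0.04 = $409.72
State disability insurance: $11917.28 × 0.01 = $119.17
Legal plan premium: $149.10
(Employer's $542.14 toward legal plan premium is not withheld from the employee.)
Total deductions = $875.92 + $798.46 + $1792.51 + $409.72 + $119.17 + $149.10 = $4144.88
Net pay = $11917.28 − $4144.88 = $7772.40

$7772.40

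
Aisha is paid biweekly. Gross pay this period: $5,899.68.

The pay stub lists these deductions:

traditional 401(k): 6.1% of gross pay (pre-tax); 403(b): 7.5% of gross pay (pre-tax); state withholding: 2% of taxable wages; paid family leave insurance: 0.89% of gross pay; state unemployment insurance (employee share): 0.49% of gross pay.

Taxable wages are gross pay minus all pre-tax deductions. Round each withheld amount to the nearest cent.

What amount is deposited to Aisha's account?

$4,913.95

Traditional 401(k): $5,899.68 × 0.061 = $359.88
403(b): $5,899.68 × 0.075 = $442.48
Pre-tax total = $359.88 + $442.48 = $802.36
Taxable wages = $5,899.68 − $802.36 = $5,097.32
State withholding: $5,097.32 × 0.02 = $101.95
Paid family leave insurance: $5,899.68 × 0.0089 = $52.51
State unemployment insurance (employee share): $5,899.68 × 0.0049 = $28.91
Total deductions = $359.88 + $442.48 + $101.95 + $52.51 + $28.91 = $985.73
Net pay = $5,899.68 − $985.73 = $4,913.95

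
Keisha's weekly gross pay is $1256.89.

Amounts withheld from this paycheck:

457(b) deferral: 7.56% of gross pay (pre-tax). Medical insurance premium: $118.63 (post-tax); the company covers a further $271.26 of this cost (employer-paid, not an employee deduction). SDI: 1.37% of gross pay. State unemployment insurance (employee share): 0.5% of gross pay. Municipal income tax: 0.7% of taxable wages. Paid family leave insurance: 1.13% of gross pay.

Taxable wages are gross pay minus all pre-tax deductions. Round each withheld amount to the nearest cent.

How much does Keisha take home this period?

$997.41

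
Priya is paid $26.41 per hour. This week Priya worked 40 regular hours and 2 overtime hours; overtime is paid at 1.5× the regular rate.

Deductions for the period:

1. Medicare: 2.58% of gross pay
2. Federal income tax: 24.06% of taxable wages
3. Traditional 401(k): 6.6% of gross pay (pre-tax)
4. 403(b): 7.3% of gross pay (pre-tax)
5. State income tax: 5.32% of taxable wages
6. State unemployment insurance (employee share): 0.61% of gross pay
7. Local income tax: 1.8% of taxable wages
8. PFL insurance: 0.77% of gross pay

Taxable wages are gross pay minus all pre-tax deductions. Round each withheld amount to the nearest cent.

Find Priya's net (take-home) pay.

Regular pay: 40 × $26.41 = $1,056.40
Overtime pay: 2 × $26.41 × 1.5 = $79.23
Gross pay = $1,056.40 + $79.23 = $1,135.63
403(b): $1,135.63 × 0.073 = $82.90
Traditional 401(k): $1,135.63 × 0.066 = $74.95
Pre-tax total = $82.90 + $74.95 = $157.85
Taxable wages = $1,135.63 − $157.85 = $977.78
Local income tax: $977.78 × 0.018 = $17.60
State income tax: $977.78 × 0.0532 = $52.02
Federal income tax: $977.78 × 0.2406 = $235.25
Medicare: $1,135.63 × 0.0258 = $29.30
State unemployment insurance (employee share): $1,135.63 × 0.0061 = $6.93
PFL insurance: $1,135.63 × 0.0077 = $8.74
Total deductions = $82.90 + $74.95 + $17.60 + $52.02 + $235.25 + $29.30 + $6.93 + $8.74 = $507.69
Net pay = $1,135.63 − $507.69 = $627.94

$627.94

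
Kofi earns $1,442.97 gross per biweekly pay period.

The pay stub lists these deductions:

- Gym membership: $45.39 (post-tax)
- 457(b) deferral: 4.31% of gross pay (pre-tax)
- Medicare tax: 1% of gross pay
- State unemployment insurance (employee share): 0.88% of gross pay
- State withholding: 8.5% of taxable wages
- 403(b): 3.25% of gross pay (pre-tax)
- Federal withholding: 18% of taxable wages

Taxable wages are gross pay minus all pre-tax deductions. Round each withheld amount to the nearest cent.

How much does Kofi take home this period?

$907.88

457(b) deferral: $1,442.97 × 0.0431 = $62.19
403(b): $1,442.97 × 0.0325 = $46.90
Pre-tax total = $62.19 + $46.90 = $109.09
Taxable wages = $1,442.97 − $109.09 = $1,333.88
State withholding: $1,333.88 × 0.085 = $113.38
Federal withholding: $1,333.88 × 0.18 = $240.10
Medicare tax: $1,442.97 × 0.01 = $14.43
State unemployment insurance (employee share): $1,442.97 × 0.0088 = $12.70
Gym membership: $45.39
Total deductions = $62.19 + $46.90 + $113.38 + $240.10 + $14.43 + $12.70 + $45.39 = $535.09
Net pay = $1,442.97 − $535.09 = $907.88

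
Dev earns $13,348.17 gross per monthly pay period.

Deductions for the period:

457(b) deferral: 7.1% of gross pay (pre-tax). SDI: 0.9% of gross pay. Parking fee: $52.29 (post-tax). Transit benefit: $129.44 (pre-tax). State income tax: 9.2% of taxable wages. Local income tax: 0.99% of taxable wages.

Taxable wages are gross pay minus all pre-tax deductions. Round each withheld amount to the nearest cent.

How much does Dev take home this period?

457(b) deferral: $13,348.17 × 0.071 = $947.72
Transit benefit: $129.44
Pre-tax total = $947.72 + $129.44 = $1,077.16
Taxable wages = $13,348.17 − $1,077.16 = $12,271.01
State income tax: $12,271.01 × 0.092 = $1,128.93
Local income tax: $12,271.01 × 0.0099 = $121.48
SDI: $13,348.17 × 0.009 = $120.13
Parking fee: $52.29
Total deductions = $947.72 + $129.44 + $1,128.93 + $121.48 + $120.13 + $52.29 = $2,499.99
Net pay = $13,348.17 − $2,499.99 = $10,848.18

$10,848.18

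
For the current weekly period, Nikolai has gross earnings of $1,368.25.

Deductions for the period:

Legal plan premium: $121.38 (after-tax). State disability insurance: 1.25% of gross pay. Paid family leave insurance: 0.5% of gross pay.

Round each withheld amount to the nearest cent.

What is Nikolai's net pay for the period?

$1,222.93

Paid family leave insurance: $1,368.25 × 0.005 = $6.84
State disability insurance: $1,368.25 × 0.0125 = $17.10
Legal plan premium: $121.38
Total deductions = $6.84 + $17.10 + $121.38 = $145.32
Net pay = $1,368.25 − $145.32 = $1,222.93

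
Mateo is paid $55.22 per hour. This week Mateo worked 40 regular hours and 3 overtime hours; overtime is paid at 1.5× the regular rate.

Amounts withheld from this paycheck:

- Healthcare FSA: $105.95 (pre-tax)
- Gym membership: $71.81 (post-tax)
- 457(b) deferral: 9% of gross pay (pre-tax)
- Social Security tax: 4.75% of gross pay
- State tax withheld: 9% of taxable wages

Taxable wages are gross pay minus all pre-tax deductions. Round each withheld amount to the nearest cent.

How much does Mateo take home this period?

$1749.93

Regular pay: 40 × $55.22 = $2208.80
Overtime pay: 3 × $55.22 × 1.5 = $248.49
Gross pay = $2208.80 + $248.49 = $2457.29
457(b) deferral: $2457.29 × 0.09 = $221.16
Healthcare FSA: $105.95
Pre-tax total = $221.16 + $105.95 = $327.11
Taxable wages = $2457.29 − $327.11 = $2130.18
State tax withheld: $2130.18 × 0.09 = $191.72
Social Security tax: $2457.29 × 0.0475 = $116.72
Gym membership: $71.81
Total deductions = $221.16 + $105.95 + $191.72 + $116.72 + $71.81 = $707.36
Net pay = $2457.29 − $707.36 = $1749.93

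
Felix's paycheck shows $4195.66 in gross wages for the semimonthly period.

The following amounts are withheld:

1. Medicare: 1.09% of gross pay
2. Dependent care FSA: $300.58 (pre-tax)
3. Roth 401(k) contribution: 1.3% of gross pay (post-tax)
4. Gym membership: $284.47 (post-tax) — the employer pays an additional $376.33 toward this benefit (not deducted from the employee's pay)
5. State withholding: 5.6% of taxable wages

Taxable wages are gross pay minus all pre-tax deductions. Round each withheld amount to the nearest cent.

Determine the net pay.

$3292.22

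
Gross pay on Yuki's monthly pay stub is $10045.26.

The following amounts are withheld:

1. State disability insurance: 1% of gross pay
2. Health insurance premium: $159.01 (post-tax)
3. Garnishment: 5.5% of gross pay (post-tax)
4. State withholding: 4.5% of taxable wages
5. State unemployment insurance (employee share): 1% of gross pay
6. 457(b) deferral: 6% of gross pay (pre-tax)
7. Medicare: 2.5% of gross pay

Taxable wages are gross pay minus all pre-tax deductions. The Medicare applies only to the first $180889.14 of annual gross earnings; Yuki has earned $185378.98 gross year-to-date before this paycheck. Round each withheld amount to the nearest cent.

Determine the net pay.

457(b) deferral: $10045.26 × 0.06 = $602.72
Taxable wages = $10045.26 − $602.72 = $9442.54
State withholding: $9442.54 × 0.045 = $424.91
State disability insurance: $10045.26 × 0.01 = $100.45
Medicare: annual cap $180889.14 already reached (YTD $185378.98), so $0.00
State unemployment insurance (employee share): $10045.26 × 0.01 = $100.45
Garnishment: $10045.26 × 0.055 = $552.49
Health insurance premium: $159.01
Total deductions = $602.72 + $424.91 + $100.45 + $0.00 + $100.45 + $552.49 + $159.01 = $1940.03
Net pay = $10045.26 − $1940.03 = $8105.23

$8105.23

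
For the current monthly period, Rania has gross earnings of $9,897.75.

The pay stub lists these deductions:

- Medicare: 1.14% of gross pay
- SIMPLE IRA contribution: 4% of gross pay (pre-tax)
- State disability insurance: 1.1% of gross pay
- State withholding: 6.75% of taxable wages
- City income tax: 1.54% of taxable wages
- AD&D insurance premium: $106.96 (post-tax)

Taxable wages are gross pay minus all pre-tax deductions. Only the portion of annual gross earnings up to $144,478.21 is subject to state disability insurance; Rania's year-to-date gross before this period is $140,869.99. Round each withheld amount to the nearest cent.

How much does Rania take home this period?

$8,454.66

SIMPLE IRA contribution: $9,897.75 × 0.04 = $395.91
Taxable wages = $9,897.75 − $395.91 = $9,501.84
State withholding: $9,501.84 × 0.0675 = $641.37
City income tax: $9,501.84 × 0.0154 = $146.33
State disability insurance: only $144,478.21 − $140,869.99 = $3,608.22 of this check is subject → $3,608.22 × 0.011 = $39.69
Medicare: $9,897.75 × 0.0114 = $112.83
AD&D insurance premium: $106.96
Total deductions = $395.91 + $641.37 + $146.33 + $39.69 + $112.83 + $106.96 = $1,443.09
Net pay = $9,897.75 − $1,443.09 = $8,454.66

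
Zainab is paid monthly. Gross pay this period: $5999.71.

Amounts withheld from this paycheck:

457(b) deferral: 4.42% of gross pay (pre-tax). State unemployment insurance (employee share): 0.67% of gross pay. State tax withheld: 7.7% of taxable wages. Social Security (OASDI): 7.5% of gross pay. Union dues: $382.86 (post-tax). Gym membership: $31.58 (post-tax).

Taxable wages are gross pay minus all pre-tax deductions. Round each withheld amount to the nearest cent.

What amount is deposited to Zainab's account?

$4388.34

457(b) deferral: $5999.71 × 0.0442 = $265.19
Taxable wages = $5999.71 − $265.19 = $5734.52
State tax withheld: $5734.52 × 0.077 = $441.56
Social Security (OASDI): $5999.71 × 0.075 = $449.98
State unemployment insurance (employee share): $5999.71 × 0.0067 = $40.20
Gym membership: $31.58
Union dues: $382.86
Total deductions = $265.19 + $441.56 + $449.98 + $40.20 + $31.58 + $382.86 = $1611.37
Net pay = $5999.71 − $1611.37 = $4388.34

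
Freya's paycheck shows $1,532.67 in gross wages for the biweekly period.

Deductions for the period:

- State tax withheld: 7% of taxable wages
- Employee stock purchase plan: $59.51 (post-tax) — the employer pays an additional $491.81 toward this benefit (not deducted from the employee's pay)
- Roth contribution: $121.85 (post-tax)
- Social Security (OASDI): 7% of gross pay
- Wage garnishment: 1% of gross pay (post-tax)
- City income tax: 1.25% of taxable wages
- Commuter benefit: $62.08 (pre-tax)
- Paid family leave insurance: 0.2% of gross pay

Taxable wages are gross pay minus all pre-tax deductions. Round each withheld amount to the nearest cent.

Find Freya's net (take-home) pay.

$1,042.22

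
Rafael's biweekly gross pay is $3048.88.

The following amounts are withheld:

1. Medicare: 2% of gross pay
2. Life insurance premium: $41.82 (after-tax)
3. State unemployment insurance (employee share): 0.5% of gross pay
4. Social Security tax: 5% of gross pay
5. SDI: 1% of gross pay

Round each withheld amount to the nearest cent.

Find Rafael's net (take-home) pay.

$2747.91

Medicare: $3048.88 × 0.02 = $60.98
Social Security tax: $3048.88 × 0.05 = $152.44
State unemployment insurance (employee share): $3048.88 × 0.005 = $15.24
SDI: $3048.88 × 0.01 = $30.49
Life insurance premium: $41.82
Total deductions = $60.98 + $152.44 + $15.24 + $30.49 + $41.82 = $300.97
Net pay = $3048.88 − $300.97 = $2747.91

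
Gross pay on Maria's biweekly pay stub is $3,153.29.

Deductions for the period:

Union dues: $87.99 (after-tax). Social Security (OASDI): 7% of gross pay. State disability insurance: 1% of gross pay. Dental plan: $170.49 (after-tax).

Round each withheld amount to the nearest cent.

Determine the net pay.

State disability insurance: $3,153.29 × 0.01 = $31.53
Social Security (OASDI): $3,153.29 × 0.07 = $220.73
Dental plan: $170.49
Union dues: $87.99
Total deductions = $31.53 + $220.73 + $170.49 + $87.99 = $510.74
Net pay = $3,153.29 − $510.74 = $2,642.55

$2,642.55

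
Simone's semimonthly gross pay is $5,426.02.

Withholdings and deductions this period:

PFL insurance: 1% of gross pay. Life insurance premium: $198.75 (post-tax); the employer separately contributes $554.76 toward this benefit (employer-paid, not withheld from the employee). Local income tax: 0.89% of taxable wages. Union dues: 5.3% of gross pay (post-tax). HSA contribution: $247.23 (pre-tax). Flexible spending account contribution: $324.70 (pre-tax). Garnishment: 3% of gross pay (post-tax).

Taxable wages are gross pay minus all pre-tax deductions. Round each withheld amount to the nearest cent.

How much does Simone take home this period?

$4,107.52

HSA contribution: $247.23
Flexible spending account contribution: $324.70
Pre-tax total = $247.23 + $324.70 = $571.93
Taxable wages = $5,426.02 − $571.93 = $4,854.09
Local income tax: $4,854.09 × 0.0089 = $43.20
PFL insurance: $5,426.02 × 0.01 = $54.26
Union dues: $5,426.02 × 0.053 = $287.58
Garnishment: $5,426.02 × 0.03 = $162.78
Life insurance premium: $198.75
(Employer's $554.76 toward life insurance premium is not withheld from the employee.)
Total deductions = $247.23 + $324.70 + $43.20 + $54.26 + $287.58 + $162.78 + $198.75 = $1,318.50
Net pay = $5,426.02 − $1,318.50 = $4,107.52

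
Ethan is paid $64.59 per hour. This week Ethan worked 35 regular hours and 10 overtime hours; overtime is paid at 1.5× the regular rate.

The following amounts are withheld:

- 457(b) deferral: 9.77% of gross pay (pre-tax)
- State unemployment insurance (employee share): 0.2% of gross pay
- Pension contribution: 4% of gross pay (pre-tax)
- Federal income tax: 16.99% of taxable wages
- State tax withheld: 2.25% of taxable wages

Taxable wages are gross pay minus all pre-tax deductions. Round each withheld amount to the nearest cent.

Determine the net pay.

$2,242.54

Regular pay: 35 × $64.59 = $2,260.65
Overtime pay: 10 × $64.59 × 1.5 = $968.85
Gross pay = $2,260.65 + $968.85 = $3,229.50
457(b) deferral: $3,229.50 × 0.0977 = $315.52
Pension contribution: $3,229.50 × 0.04 = $129.18
Pre-tax total = $315.52 + $129.18 = $444.70
Taxable wages = $3,229.50 − $444.70 = $2,784.80
Federal income tax: $2,784.80 × 0.1699 = $473.14
State tax withheld: $2,784.80 × 0.0225 = $62.66
State unemployment insurance (employee share): $3,229.50 × 0.002 = $6.46
Total deductions = $315.52 + $129.18 + $473.14 + $62.66 + $6.46 = $986.96
Net pay = $3,229.50 − $986.96 = $2,242.54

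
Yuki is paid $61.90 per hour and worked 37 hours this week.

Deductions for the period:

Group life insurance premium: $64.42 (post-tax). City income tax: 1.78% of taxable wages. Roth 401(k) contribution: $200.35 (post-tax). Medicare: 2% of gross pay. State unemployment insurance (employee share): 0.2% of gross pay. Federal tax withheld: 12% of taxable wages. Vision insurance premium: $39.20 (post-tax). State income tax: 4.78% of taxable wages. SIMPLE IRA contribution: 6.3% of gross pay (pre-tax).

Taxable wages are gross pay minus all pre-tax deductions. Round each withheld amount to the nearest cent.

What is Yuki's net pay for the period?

Gross pay: 37 × $61.90 = $2,290.30
SIMPLE IRA contribution: $2,290.30 × 0.063 = $144.29
Taxable wages = $2,290.30 − $144.29 = $2,146.01
City income tax: $2,146.01 × 0.0178 = $38.20
Federal tax withheld: $2,146.01 × 0.12 = $257.52
State income tax: $2,146.01 × 0.0478 = $102.58
Medicare: $2,290.30 × 0.02 = $45.81
State unemployment insurance (employee share): $2,290.30 × 0.002 = $4.58
Vision insurance premium: $39.20
Group life insurance premium: $64.42
Roth 401(k) contribution: $200.35
Total deductions = $144.29 + $38.20 + $257.52 + $102.58 + $45.81 + $4.58 + $39.20 + $64.42 + $200.35 = $896.95
Net pay = $2,290.30 − $896.95 = $1,393.35

$1,393.35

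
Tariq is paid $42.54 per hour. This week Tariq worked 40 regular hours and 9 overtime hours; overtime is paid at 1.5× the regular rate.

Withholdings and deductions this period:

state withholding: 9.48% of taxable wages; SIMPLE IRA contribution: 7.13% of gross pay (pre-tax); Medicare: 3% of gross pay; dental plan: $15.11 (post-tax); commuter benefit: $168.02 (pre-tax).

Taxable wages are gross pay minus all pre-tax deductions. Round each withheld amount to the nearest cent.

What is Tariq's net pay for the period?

$1677.77

Regular pay: 40 × $42.54 = $1701.60
Overtime pay: 9 × $42.54 × 1.5 = $574.29
Gross pay = $1701.60 + $574.29 = $2275.89
Commuter benefit: $168.02
SIMPLE IRA contribution: $2275.89 × 0.0713 = $162.27
Pre-tax total = $168.02 + $162.27 = $330.29
Taxable wages = $2275.89 − $330.29 = $1945.60
State withholding: $1945.60 × 0.0948 = $184.44
Medicare: $2275.89 × 0.03 = $68.28
Dental plan: $15.11
Total deductions = $168.02 + $162.27 + $184.44 + $68.28 + $15.11 = $598.12
Net pay = $2275.89 − $598.12 = $1677.77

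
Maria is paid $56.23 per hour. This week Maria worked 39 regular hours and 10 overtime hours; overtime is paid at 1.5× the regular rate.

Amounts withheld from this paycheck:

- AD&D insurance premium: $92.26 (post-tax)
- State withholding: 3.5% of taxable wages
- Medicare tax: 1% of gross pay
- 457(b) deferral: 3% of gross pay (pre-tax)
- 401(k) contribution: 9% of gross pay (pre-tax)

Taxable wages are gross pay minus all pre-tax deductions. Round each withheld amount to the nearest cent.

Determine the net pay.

$2,455.91

Regular pay: 39 × $56.23 = $2,192.97
Overtime pay: 10 × $56.23 × 1.5 = $843.45
Gross pay = $2,192.97 + $843.45 = $3,036.42
457(b) deferral: $3,036.42 × 0.03 = $91.09
401(k) contribution: $3,036.42 × 0.09 = $273.28
Pre-tax total = $91.09 + $273.28 = $364.37
Taxable wages = $3,036.42 − $364.37 = $2,672.05
State withholding: $2,672.05 × 0.035 = $93.52
Medicare tax: $3,036.42 × 0.01 = $30.36
AD&D insurance premium: $92.26
Total deductions = $91.09 + $273.28 + $93.52 + $30.36 + $92.26 = $580.51
Net pay = $3,036.42 − $580.51 = $2,455.91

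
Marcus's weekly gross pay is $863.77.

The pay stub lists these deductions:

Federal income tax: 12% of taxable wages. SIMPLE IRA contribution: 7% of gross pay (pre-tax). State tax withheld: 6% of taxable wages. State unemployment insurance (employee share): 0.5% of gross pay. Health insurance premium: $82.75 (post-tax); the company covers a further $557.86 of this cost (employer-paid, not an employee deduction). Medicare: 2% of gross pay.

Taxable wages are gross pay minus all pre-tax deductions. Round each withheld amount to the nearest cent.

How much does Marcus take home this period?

SIMPLE IRA contribution: $863.77 × 0.07 = $60.46
Taxable wages = $863.77 − $60.46 = $803.31
Federal income tax: $803.31 × 0.12 = $96.40
State tax withheld: $803.31 × 0.06 = $48.20
State unemployment insurance (employee share): $863.77 × 0.005 = $4.32
Medicare: $863.77 × 0.02 = $17.28
Health insurance premium: $82.75
(Employer's $557.86 toward health insurance premium is not withheld from the employee.)
Total deductions = $60.46 + $96.40 + $48.20 + $4.32 + $17.28 + $82.75 = $309.41
Net pay = $863.77 − $309.41 = $554.36

$554.36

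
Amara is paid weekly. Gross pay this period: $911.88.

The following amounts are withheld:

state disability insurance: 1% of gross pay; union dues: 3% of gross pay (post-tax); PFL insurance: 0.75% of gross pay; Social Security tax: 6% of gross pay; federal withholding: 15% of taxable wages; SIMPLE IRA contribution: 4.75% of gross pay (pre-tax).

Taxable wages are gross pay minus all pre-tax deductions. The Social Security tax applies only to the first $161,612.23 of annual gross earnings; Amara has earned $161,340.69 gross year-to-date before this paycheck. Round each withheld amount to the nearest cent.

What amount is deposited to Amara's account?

SIMPLE IRA contribution: $911.88 × 0.0475 = $43.31
Taxable wages = $911.88 − $43.31 = $868.57
Federal withholding: $868.57 × 0.15 = $130.29
PFL insurance: $911.88 × 0.0075 = $6.84
State disability insurance: $911.88 × 0.01 = $9.12
Social Security tax: only $161,612.23 − $161,340.69 = $271.54 of this check is subject → $271.54 × 0.06 = $16.29
Union dues: $911.88 × 0.03 = $27.36
Total deductions = $43.31 + $130.29 + $6.84 + $9.12 + $16.29 + $27.36 = $233.21
Net pay = $911.88 − $233.21 = $678.67

$678.67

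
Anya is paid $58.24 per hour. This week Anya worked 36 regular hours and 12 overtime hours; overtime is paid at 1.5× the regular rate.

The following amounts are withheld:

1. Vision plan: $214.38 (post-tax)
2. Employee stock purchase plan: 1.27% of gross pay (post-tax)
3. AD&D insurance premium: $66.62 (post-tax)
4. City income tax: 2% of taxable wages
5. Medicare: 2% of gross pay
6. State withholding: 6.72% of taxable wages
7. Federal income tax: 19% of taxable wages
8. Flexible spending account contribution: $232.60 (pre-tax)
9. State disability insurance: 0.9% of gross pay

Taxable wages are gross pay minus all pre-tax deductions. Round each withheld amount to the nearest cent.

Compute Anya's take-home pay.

Regular pay: 36 × $58.24 = $2096.64
Overtime pay: 12 × $58.24 × 1.5 = $1048.32
Gross pay = $2096.64 + $1048.32 = $3144.96
Flexible spending account contribution: $232.60
Taxable wages = $3144.96 − $232.60 = $2912.36
State withholding: $2912.36 × 0.0672 = $195.71
City income tax: $2912.36 × 0.02 = $58.25
Federal income tax: $2912.36 × 0.19 = $553.35
State disability insurance: $3144.96 × 0.009 = $28.30
Medicare: $3144.96 × 0.02 = $62.90
AD&D insurance premium: $66.62
Vision plan: $214.38
Employee stock purchase plan: $3144.96 × 0.0127 = $39.94
Total deductions = $232.60 + $195.71 + $58.25 + $553.35 + $28.30 + $62.90 + $66.62 + $214.38 + $39.94 = $1452.05
Net pay = $3144.96 − $1452.05 = $1692.91

$1692.91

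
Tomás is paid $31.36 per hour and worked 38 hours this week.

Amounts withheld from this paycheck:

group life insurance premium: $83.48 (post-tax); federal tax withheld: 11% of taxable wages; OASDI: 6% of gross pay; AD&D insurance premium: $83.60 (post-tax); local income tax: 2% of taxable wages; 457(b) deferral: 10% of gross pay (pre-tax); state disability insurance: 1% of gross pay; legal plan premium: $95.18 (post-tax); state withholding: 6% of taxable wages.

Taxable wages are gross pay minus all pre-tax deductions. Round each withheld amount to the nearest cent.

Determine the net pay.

Gross pay: 38 × $31.36 = $1,191.68
457(b) deferral: $1,191.68 × 0.1 = $119.17
Taxable wages = $1,191.68 − $119.17 = $1,072.51
Federal tax withheld: $1,072.51 × 0.11 = $117.98
Local income tax: $1,072.51 × 0.02 = $21.45
State withholding: $1,072.51 × 0.06 = $64.35
OASDI: $1,191.68 × 0.06 = $71.50
State disability insurance: $1,191.68 × 0.01 = $11.92
AD&D insurance premium: $83.60
Group life insurance premium: $83.48
Legal plan premium: $95.18
Total deductions = $119.17 + $117.98 + $21.45 + $64.35 + $71.50 + $11.92 + $83.60 + $83.48 + $95.18 = $668.63
Net pay = $1,191.68 − $668.63 = $523.05

$523.05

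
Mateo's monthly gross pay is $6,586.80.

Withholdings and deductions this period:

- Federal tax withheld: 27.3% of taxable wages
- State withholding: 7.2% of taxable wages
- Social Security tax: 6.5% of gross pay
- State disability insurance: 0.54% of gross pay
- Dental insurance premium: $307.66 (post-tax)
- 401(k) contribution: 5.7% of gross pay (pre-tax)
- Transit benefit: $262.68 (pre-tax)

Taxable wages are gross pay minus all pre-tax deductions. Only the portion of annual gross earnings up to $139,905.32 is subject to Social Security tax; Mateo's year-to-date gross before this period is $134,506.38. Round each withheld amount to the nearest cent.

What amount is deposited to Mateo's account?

401(k) contribution: $6,586.80 × 0.057 = $375.45
Transit benefit: $262.68
Pre-tax total = $375.45 + $262.68 = $638.13
Taxable wages = $6,586.80 − $638.13 = $5,948.67
Federal tax withheld: $5,948.67 × 0.273 = $1,623.99
State withholding: $5,948.67 × 0.072 = $428.30
Social Security tax: only $139,905.32 − $134,506.38 = $5,398.94 of this check is subject → $5,398.94 × 0.065 = $350.93
State disability insurance: $6,586.80 × 0.0054 = $35.57
Dental insurance premium: $307.66
Total deductions = $375.45 + $262.68 + $1,623.99 + $428.30 + $350.93 + $35.57 + $307.66 = $3,384.58
Net pay = $6,586.80 − $3,384.58 = $3,202.22

$3,202.22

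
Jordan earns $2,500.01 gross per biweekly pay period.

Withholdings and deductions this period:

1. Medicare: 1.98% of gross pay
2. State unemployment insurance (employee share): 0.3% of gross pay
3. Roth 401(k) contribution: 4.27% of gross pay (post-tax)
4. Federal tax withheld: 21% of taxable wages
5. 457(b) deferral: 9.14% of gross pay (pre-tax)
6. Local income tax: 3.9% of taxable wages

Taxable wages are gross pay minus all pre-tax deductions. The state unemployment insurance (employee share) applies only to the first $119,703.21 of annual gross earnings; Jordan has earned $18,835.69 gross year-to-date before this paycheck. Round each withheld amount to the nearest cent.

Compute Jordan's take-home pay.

457(b) deferral: $2,500.01 × 0.0914 = $228.50
Taxable wages = $2,500.01 − $228.50 = $2,271.51
Local income tax: $2,271.51 × 0.039 = $88.59
Federal tax withheld: $2,271.51 × 0.21 = $477.02
State unemployment insurance (employee share): cap not yet reached, full $2,500.01 is subject → $2,500.01 × 0.003 = $7.50
Medicare: $2,500.01 × 0.0198 = $49.50
Roth 401(k) contribution: $2,500.01 × 0.0427 = $106.75
Total deductions = $228.50 + $88.59 + $477.02 + $7.50 + $49.50 + $106.75 = $957.86
Net pay = $2,500.01 − $957.86 = $1,542.15

$1,542.15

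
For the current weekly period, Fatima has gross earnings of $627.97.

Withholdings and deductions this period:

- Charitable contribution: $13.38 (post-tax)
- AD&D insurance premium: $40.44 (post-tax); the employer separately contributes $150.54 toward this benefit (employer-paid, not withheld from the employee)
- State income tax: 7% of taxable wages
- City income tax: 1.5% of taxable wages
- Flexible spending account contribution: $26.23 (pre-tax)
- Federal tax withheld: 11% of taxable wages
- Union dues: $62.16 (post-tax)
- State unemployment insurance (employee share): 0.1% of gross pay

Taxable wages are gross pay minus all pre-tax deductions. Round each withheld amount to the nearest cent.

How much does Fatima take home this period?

$367.79

Flexible spending account contribution: $26.23
Taxable wages = $627.97 − $26.23 = $601.74
City income tax: $601.74 × 0.015 = $9.03
Federal tax withheld: $601.74 × 0.11 = $66.19
State income tax: $601.74 × 0.07 = $42.12
State unemployment insurance (employee share): $627.97 × 0.001 = $0.63
Union dues: $62.16
Charitable contribution: $13.38
AD&D insurance premium: $40.44
(Employer's $150.54 toward AD&D insurance premium is not withheld from the employee.)
Total deductions = $26.23 + $9.03 + $66.19 + $42.12 + $0.63 + $62.16 + $13.38 + $40.44 = $260.18
Net pay = $627.97 − $260.18 = $367.79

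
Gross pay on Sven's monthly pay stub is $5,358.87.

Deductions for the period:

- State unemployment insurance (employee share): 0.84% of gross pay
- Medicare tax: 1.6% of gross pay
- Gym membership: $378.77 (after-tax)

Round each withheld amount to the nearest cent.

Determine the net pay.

$4,849.35

State unemployment insurance (employee share): $5,358.87 × 0.0084 = $45.01
Medicare tax: $5,358.87 × 0.016 = $85.74
Gym membership: $378.77
Total deductions = $45.01 + $85.74 + $378.77 = $509.52
Net pay = $5,358.87 − $509.52 = $4,849.35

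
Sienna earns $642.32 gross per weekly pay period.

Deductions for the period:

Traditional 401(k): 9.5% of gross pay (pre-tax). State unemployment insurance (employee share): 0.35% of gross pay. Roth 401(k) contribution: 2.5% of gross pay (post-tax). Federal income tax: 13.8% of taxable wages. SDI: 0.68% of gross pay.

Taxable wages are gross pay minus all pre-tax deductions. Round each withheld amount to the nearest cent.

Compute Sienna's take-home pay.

$478.40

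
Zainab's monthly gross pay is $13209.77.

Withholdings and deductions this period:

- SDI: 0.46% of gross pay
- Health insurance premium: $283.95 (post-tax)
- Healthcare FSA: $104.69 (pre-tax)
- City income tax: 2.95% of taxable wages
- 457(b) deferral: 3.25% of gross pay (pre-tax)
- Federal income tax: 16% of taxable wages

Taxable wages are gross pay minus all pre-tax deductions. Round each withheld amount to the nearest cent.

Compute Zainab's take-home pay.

Healthcare FSA: $104.69
457(b) deferral: $13209.77 × 0.0325 = $429.32
Pre-tax total = $104.69 + $429.32 = $534.01
Taxable wages = $13209.77 − $534.01 = $12675.76
City income tax: $12675.76 × 0.0295 = $373.93
Federal income tax: $12675.76 × 0.16 = $2028.12
SDI: $13209.77 × 0.0046 = $60.76
Health insurance premium: $283.95
Total deductions = $104.69 + $429.32 + $373.93 + $2028.12 + $60.76 + $283.95 = $3280.77
Net pay = $13209.77 − $3280.77 = $9929.00

$9929.00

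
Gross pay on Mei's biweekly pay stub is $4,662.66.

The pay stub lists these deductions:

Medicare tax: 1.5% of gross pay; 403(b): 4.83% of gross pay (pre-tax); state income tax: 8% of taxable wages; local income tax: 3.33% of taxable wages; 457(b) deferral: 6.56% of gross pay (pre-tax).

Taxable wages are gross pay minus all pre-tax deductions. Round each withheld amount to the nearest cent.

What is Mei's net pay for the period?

$3,593.53

403(b): $4,662.66 × 0.0483 = $225.21
457(b) deferral: $4,662.66 × 0.0656 = $305.87
Pre-tax total = $225.21 + $305.87 = $531.08
Taxable wages = $4,662.66 − $531.08 = $4,131.58
Local income tax: $4,131.58 × 0.0333 = $137.58
State income tax: $4,131.58 × 0.08 = $330.53
Medicare tax: $4,662.66 × 0.015 = $69.94
Total deductions = $225.21 + $305.87 + $137.58 + $330.53 + $69.94 = $1,069.13
Net pay = $4,662.66 − $1,069.13 = $3,593.53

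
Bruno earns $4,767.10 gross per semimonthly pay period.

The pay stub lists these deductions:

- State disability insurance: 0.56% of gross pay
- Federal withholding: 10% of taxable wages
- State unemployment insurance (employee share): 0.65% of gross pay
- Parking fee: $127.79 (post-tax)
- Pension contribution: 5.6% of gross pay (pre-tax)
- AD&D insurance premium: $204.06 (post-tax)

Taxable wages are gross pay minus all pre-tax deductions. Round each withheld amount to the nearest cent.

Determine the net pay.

Pension contribution: $4,767.10 × 0.056 = $266.96
Taxable wages = $4,767.10 − $266.96 = $4,500.14
Federal withholding: $4,500.14 × 0.1 = $450.01
State unemployment insurance (employee share): $4,767.10 × 0.0065 = $30.99
State disability insurance: $4,767.10 × 0.0056 = $26.70
Parking fee: $127.79
AD&D insurance premium: $204.06
Total deductions = $266.96 + $450.01 + $30.99 + $26.70 + $127.79 + $204.06 = $1,106.51
Net pay = $4,767.10 − $1,106.51 = $3,660.59

$3,660.59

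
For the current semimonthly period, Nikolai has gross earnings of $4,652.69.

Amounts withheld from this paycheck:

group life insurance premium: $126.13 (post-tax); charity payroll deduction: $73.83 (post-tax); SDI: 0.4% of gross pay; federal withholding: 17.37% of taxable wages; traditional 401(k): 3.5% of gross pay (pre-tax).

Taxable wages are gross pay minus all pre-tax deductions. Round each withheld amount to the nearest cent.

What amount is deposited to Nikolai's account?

$3,491.39

Traditional 401(k): $4,652.69 × 0.035 = $162.84
Taxable wages = $4,652.69 − $162.84 = $4,489.85
Federal withholding: $4,489.85 × 0.1737 = $779.89
SDI: $4,652.69 × 0.004 = $18.61
Charity payroll deduction: $73.83
Group life insurance premium: $126.13
Total deductions = $162.84 + $779.89 + $18.61 + $73.83 + $126.13 = $1,161.30
Net pay = $4,652.69 − $1,161.30 = $3,491.39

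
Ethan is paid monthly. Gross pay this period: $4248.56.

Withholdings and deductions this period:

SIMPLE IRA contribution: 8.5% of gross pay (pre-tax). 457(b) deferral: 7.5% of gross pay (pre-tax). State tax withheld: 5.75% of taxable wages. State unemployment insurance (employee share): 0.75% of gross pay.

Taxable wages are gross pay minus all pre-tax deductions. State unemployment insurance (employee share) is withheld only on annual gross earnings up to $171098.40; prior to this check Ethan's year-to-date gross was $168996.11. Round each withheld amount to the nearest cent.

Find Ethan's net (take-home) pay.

$3347.81

SIMPLE IRA contribution: $4248.56 × 0.085 = $361.13
457(b) deferral: $4248.56 × 0.075 = $318.64
Pre-tax total = $361.13 + $318.64 = $679.77
Taxable wages = $4248.56 − $679.77 = $3568.79
State tax withheld: $3568.79 × 0.0575 = $205.21
State unemployment insurance (employee share): only $171098.40 − $168996.11 = $2102.29 of this check is subject → $2102.29 × 0.0075 = $15.77
Total deductions = $361.13 + $318.64 + $205.21 + $15.77 = $900.75
Net pay = $4248.56 − $900.75 = $3347.81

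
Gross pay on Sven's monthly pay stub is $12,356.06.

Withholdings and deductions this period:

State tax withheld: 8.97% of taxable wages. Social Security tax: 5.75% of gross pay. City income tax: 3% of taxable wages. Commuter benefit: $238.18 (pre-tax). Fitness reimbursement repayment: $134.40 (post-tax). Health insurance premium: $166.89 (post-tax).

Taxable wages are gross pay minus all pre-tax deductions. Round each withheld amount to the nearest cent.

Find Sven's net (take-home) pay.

$9,655.61

Commuter benefit: $238.18
Taxable wages = $12,356.06 − $238.18 = $12,117.88
City income tax: $12,117.88 × 0.03 = $363.54
State tax withheld: $12,117.88 × 0.0897 = $1,086.97
Social Security tax: $12,356.06 × 0.0575 = $710.47
Fitness reimbursement repayment: $134.40
Health insurance premium: $166.89
Total deductions = $238.18 + $363.54 + $1,086.97 + $710.47 + $134.40 + $166.89 = $2,700.45
Net pay = $12,356.06 − $2,700.45 = $9,655.61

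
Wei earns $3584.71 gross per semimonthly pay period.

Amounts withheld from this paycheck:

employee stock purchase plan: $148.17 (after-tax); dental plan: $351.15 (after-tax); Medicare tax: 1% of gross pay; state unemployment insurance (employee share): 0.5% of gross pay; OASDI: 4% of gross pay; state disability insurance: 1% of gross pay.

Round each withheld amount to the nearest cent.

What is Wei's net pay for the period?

$2852.38

State disability insurance: $3584.71 × 0.01 = $35.85
Medicare tax: $3584.71 × 0.01 = $35.85
OASDI: $3584.71 × 0.04 = $143.39
State unemployment insurance (employee share): $3584.71 × 0.005 = $17.92
Employee stock purchase plan: $148.17
Dental plan: $351.15
Total deductions = $35.85 + $35.85 + $143.39 + $17.92 + $148.17 + $351.15 = $732.33
Net pay = $3584.71 − $732.33 = $2852.38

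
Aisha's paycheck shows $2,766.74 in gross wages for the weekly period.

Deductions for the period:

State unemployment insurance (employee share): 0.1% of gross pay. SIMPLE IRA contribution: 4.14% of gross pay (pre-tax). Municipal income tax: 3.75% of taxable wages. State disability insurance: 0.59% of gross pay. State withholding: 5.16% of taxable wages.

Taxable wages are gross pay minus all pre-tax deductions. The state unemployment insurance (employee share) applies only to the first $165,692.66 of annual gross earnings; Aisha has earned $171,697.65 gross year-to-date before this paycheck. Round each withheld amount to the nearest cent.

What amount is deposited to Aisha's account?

SIMPLE IRA contribution: $2,766.74 × 0.0414 = $114.54
Taxable wages = $2,766.74 − $114.54 = $2,652.20
State withholding: $2,652.20 × 0.0516 = $136.85
Municipal income tax: $2,652.20 × 0.0375 = $99.46
State disability insurance: $2,766.74 × 0.0059 = $16.32
State unemployment insurance (employee share): annual cap $165,692.66 already reached (YTD $171,697.65), so $0.00
Total deductions = $114.54 + $136.85 + $99.46 + $16.32 + $0.00 = $367.17
Net pay = $2,766.74 − $367.17 = $2,399.57

$2,399.57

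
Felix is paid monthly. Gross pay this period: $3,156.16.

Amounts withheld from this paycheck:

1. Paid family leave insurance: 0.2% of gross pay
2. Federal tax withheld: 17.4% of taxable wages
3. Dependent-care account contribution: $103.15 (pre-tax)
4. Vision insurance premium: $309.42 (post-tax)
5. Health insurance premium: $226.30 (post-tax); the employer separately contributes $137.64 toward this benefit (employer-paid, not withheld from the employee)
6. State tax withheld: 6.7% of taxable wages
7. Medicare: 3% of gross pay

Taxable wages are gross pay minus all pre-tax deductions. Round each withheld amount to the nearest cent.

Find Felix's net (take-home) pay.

$1,680.53

Dependent-care account contribution: $103.15
Taxable wages = $3,156.16 − $103.15 = $3,053.01
State tax withheld: $3,053.01 × 0.067 = $204.55
Federal tax withheld: $3,053.01 × 0.174 = $531.22
Paid family leave insurance: $3,156.16 × 0.002 = $6.31
Medicare: $3,156.16 × 0.03 = $94.68
Vision insurance premium: $309.42
Health insurance premium: $226.30
(Employer's $137.64 toward health insurance premium is not withheld from the employee.)
Total deductions = $103.15 + $204.55 + $531.22 + $6.31 + $94.68 + $309.42 + $226.30 = $1,475.63
Net pay = $3,156.16 − $1,475.63 = $1,680.53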